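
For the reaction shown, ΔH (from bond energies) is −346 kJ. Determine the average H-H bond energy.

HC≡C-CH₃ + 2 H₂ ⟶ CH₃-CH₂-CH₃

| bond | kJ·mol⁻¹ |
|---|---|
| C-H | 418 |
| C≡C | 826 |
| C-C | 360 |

D(H-H) ≈ 430 kJ/mol

Let D be the H-H bond energy.
Σ(broken) = 1×826 + 1×360 + 4×418 + 2×D = 2858 + 2D
Σ(formed) = 2×360 + 8×418 = 4064
ΔH = Σ(broken) − Σ(formed) = (2858 + 2D) − (4064) = −1206 + 2D
Setting this equal to −346 kJ gives 2D = 860, so D = 430 kJ/mol.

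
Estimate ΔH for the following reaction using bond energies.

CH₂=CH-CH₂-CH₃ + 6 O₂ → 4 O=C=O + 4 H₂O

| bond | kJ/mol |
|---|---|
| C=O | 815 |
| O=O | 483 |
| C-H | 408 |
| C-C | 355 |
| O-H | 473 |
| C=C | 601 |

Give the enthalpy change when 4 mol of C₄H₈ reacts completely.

ΔH = −11324 kJ

Bonds broken (reactants):
  C-C: 2 × 355 = 710
  C-H: 8 × 408 = 3264
  C=C: 1 × 601 = 601
  O=O: 6 × 483 = 2898
  Σ(broken) = 7473 kJ
Bonds formed (products):
  C=O: 8 × 815 = 6520
  O-H: 8 × 473 = 3784
  Σ(formed) = 10304 kJ
ΔH = Σ(broken) − Σ(formed) = 7473 − 10304 = −2831 kJ
For 4× the reaction as written: 4 × (−2831) = −11324 kJ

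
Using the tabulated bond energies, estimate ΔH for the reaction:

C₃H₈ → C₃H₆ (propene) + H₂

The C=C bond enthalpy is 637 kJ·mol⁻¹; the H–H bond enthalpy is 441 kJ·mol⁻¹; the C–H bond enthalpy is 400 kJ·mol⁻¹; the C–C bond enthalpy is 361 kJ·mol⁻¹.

ΔH ≈ +83 kJ

Bonds broken (reactants):
  C–C: 2 × 361 = 722
  C–H: 8 × 400 = 3200
  Σ(broken) = 3922 kJ
Bonds formed (products):
  C–C: 1 × 361 = 361
  C–H: 6 × 400 = 2400
  C=C: 1 × 637 = 637
  H–H: 1 × 441 = 441
  Σ(formed) = 3839 kJ
ΔH = Σ(broken) − Σ(formed) = 3922 − 3839 = +83 kJ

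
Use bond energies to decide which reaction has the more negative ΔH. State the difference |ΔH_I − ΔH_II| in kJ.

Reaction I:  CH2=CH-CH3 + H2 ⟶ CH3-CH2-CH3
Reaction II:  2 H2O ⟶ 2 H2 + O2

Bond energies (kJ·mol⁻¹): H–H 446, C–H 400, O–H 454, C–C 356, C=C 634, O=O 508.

Reaction I:
  Bonds broken (reactants):
    C–C: 1 × 356 = 356
    C–H: 6 × 400 = 2400
    C=C: 1 × 634 = 634
    H–H: 1 × 446 = 446
    Σ(broken) = 3836 kJ
  Bonds formed (products):
    C–C: 2 × 356 = 712
    C–H: 8 × 400 = 3200
    Σ(formed) = 3912 kJ
  ΔH_I = 3836 − 3912 = −76 kJ
Reaction II:
  Bonds broken (reactants):
    O–H: 4 × 454 = 1816
    Σ(broken) = 1816 kJ
  Bonds formed (products):
    H–H: 2 × 446 = 892
    O=O: 1 × 508 = 508
    Σ(formed) = 1400 kJ
  ΔH_II = 1816 − 1400 = +416 kJ
ΔH_I − ΔH_II = −492 kJ, so reaction I has the more negative ΔH; |ΔH_I − ΔH_II| = 492 kJ.

Reaction I, by 492 kJ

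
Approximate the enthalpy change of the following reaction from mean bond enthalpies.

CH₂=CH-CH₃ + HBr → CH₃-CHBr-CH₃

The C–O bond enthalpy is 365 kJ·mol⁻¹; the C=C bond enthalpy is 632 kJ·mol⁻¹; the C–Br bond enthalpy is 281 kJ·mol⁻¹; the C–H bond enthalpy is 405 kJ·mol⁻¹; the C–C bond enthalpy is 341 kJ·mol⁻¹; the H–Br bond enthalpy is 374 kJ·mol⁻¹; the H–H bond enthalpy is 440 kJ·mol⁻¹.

Bonds broken (reactants):
  C–C: 1 × 341 = 341
  C–H: 6 × 405 = 2430
  C=C: 1 × 632 = 632
  H–Br: 1 × 374 = 374
  Σ(broken) = 3777 kJ
Bonds formed (products):
  C–Br: 1 × 281 = 281
  C–C: 2 × 341 = 682
  C–H: 7 × 405 = 2835
  Σ(formed) = 3798 kJ
ΔH = Σ(broken) − Σ(formed) = 3777 − 3798 = −21 kJ

ΔH ≈ −21 kJ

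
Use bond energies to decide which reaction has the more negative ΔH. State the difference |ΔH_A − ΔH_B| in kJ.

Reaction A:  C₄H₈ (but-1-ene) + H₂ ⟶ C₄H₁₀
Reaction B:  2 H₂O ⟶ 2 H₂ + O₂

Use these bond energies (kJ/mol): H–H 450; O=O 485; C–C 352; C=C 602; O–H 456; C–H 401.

Reaction A:
  Bonds broken (reactants):
    C–C: 2 × 352 = 704
    C–H: 8 × 401 = 3208
    C=C: 1 × 602 = 602
    H–H: 1 × 450 = 450
    Σ(broken) = 4964 kJ
  Bonds formed (products):
    C–C: 3 × 352 = 1056
    C–H: 10 × 401 = 4010
    Σ(formed) = 5066 kJ
  ΔH_A = 4964 − 5066 = −102 kJ
Reaction B:
  Bonds broken (reactants):
    O–H: 4 × 456 = 1824
    Σ(broken) = 1824 kJ
  Bonds formed (products):
    H–H: 2 × 450 = 900
    O=O: 1 × 485 = 485
    Σ(formed) = 1385 kJ
  ΔH_B = 1824 − 1385 = +439 kJ
ΔH_A − ΔH_B = −541 kJ, so reaction A has the more negative ΔH; |ΔH_A − ΔH_B| = 541 kJ.

Reaction A, by 541 kJ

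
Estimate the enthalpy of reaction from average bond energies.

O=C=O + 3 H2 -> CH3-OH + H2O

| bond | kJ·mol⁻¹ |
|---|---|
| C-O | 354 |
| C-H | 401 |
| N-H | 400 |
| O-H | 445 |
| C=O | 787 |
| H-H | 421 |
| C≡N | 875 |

Bonds broken (reactants):
  C=O: 2 × 787 = 1574
  H-H: 3 × 421 = 1263
  Σ(broken) = 2837 kJ
Bonds formed (products):
  C-H: 3 × 401 = 1203
  C-O: 1 × 354 = 354
  O-H: 3 × 445 = 1335
  Σ(formed) = 2892 kJ
ΔH = Σ(broken) − Σ(formed) = 2837 − 2892 = −55 kJ

ΔH ≈ −55 kJ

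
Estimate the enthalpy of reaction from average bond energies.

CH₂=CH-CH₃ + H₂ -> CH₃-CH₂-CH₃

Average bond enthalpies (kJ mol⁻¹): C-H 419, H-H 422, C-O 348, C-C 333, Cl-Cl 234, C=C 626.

ΔH ≈ −123 kJ

Bonds broken (reactants):
  C-C: 1 × 333 = 333
  C-H: 6 × 419 = 2514
  C=C: 1 × 626 = 626
  H-H: 1 × 422 = 422
  Σ(broken) = 3895 kJ
Bonds formed (products):
  C-C: 2 × 333 = 666
  C-H: 8 × 419 = 3352
  Σ(formed) = 4018 kJ
ΔH = Σ(broken) − Σ(formed) = 3895 − 4018 = −123 kJ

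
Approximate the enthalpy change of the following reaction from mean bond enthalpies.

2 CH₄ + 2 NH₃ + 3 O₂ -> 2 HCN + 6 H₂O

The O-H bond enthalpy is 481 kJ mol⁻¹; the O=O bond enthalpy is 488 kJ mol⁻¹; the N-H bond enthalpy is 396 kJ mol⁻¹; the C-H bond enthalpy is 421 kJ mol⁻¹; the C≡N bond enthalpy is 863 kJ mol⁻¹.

Bonds broken (reactants):
  C-H: 8 × 421 = 3368
  N-H: 6 × 396 = 2376
  O=O: 3 × 488 = 1464
  Σ(broken) = 7208 kJ
Bonds formed (products):
  C≡N: 2 × 863 = 1726
  C-H: 2 × 421 = 842
  O-H: 12 × 481 = 5772
  Σ(formed) = 8340 kJ
ΔH = Σ(broken) − Σ(formed) = 7208 − 8340 = −1132 kJ

ΔH ≈ −1132 kJ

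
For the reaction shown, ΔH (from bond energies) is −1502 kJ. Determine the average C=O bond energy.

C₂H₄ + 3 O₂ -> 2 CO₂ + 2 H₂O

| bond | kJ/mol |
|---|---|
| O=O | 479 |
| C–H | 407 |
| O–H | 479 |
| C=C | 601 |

Let D be the C=O bond energy.
Σ(broken) = 4×407 + 1×601 + 3×479 = 3666
Σ(formed) = 4×D + 4×479 = 1916 + 4D
ΔH = Σ(broken) − Σ(formed) = (3666) − (1916 + 4D) = +1750 − 4D
Setting this equal to −1502 kJ gives 4D = 3252, so D = 813 kJ/mol.

D(C=O) ≈ 813 kJ/mol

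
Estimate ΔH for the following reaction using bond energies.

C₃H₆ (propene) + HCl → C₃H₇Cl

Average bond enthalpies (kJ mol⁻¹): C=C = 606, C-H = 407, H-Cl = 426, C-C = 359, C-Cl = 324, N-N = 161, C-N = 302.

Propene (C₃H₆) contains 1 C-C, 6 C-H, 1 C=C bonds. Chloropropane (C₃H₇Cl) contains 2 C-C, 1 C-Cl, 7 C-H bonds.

ΔH ≈ −58 kJ

Bonds broken (reactants):
  C-C: 1 × 359 = 359
  C-H: 6 × 407 = 2442
  C=C: 1 × 606 = 606
  H-Cl: 1 × 426 = 426
  Σ(broken) = 3833 kJ
Bonds formed (products):
  C-C: 2 × 359 = 718
  C-Cl: 1 × 324 = 324
  C-H: 7 × 407 = 2849
  Σ(formed) = 3891 kJ
ΔH = Σ(broken) − Σ(formed) = 3833 − 3891 = −58 kJ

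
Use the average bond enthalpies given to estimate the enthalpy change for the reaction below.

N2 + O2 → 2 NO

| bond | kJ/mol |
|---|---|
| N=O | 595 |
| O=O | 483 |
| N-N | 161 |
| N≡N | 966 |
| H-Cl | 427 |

ΔH ≈ +259 kJ

Bonds broken (reactants):
  N≡N: 1 × 966 = 966
  O=O: 1 × 483 = 483
  Σ(broken) = 1449 kJ
Bonds formed (products):
  N=O: 2 × 595 = 1190
  Σ(formed) = 1190 kJ
ΔH = Σ(broken) − Σ(formed) = 1449 − 1190 = +259 kJ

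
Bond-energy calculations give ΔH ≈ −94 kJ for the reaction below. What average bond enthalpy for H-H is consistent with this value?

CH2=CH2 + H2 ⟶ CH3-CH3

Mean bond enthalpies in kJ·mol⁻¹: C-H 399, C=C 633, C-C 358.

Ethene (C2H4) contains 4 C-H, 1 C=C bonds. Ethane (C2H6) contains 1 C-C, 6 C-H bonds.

D(H-H) ≈ 429 kJ/mol

Let D be the H-H bond energy.
Σ(broken) = 4×399 + 1×633 + 1×D = 2229 + D
Σ(formed) = 1×358 + 6×399 = 2752
ΔH = Σ(broken) − Σ(formed) = (2229 + D) − (2752) = −523 + D
Setting this equal to −94 kJ gives D = 429 kJ/mol.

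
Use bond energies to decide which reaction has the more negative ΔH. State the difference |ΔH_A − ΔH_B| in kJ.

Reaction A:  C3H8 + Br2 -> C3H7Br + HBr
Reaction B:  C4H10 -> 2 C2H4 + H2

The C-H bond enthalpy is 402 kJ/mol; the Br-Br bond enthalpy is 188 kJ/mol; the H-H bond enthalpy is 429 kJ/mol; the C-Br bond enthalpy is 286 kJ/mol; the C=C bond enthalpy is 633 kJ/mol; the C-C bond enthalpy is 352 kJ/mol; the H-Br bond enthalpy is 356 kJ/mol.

Reaction A, by 217 kJ

Reaction A:
  Bonds broken (reactants):
    Br-Br: 1 × 188 = 188
    C-C: 2 × 352 = 704
    C-H: 8 × 402 = 3216
    Σ(broken) = 4108 kJ
  Bonds formed (products):
    C-Br: 1 × 286 = 286
    C-C: 2 × 352 = 704
    C-H: 7 × 402 = 2814
    H-Br: 1 × 356 = 356
    Σ(formed) = 4160 kJ
  ΔH_A = 4108 − 4160 = −52 kJ
Reaction B:
  Bonds broken (reactants):
    C-C: 3 × 352 = 1056
    C-H: 10 × 402 = 4020
    Σ(broken) = 5076 kJ
  Bonds formed (products):
    C-H: 8 × 402 = 3216
    C=C: 2 × 633 = 1266
    H-H: 1 × 429 = 429
    Σ(formed) = 4911 kJ
  ΔH_B = 5076 − 4911 = +165 kJ
ΔH_A − ΔH_B = −217 kJ, so reaction A has the more negative ΔH; |ΔH_A − ΔH_B| = 217 kJ.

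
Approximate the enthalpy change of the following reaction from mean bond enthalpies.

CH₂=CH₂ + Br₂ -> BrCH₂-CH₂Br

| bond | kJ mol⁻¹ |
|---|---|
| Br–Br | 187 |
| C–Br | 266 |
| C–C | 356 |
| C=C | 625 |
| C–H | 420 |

ΔH ≈ −76 kJ

Bonds broken (reactants):
  Br–Br: 1 × 187 = 187
  C–H: 4 × 420 = 1680
  C=C: 1 × 625 = 625
  Σ(broken) = 2492 kJ
Bonds formed (products):
  C–Br: 2 × 266 = 532
  C–C: 1 × 356 = 356
  C–H: 4 × 420 = 1680
  Σ(formed) = 2568 kJ
ΔH = Σ(broken) − Σ(formed) = 2492 − 2568 = −76 kJ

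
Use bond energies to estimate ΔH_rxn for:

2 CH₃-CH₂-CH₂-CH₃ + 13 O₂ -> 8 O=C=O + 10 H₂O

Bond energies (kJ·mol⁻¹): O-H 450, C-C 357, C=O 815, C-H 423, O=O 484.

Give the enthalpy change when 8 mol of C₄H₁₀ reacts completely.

ΔH = −20584 kJ

Bonds broken (reactants):
  C-C: 6 × 357 = 2142
  C-H: 20 × 423 = 8460
  O=O: 13 × 484 = 6292
  Σ(broken) = 16894 kJ
Bonds formed (products):
  C=O: 16 × 815 = 13040
  O-H: 20 × 450 = 9000
  Σ(formed) = 22040 kJ
ΔH = Σ(broken) − Σ(formed) = 16894 − 22040 = −5146 kJ
For 4× the reaction as written: 4 × (−5146) = −20584 kJ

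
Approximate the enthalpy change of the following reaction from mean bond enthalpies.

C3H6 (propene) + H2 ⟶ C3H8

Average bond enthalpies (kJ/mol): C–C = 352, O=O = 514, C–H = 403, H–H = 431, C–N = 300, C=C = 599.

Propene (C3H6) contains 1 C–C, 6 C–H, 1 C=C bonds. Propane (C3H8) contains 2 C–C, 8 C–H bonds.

Bonds broken (reactants):
  C–C: 1 × 352 = 352
  C–H: 6 × 403 = 2418
  C=C: 1 × 599 = 599
  H–H: 1 × 431 = 431
  Σ(broken) = 3800 kJ
Bonds formed (products):
  C–C: 2 × 352 = 704
  C–H: 8 × 403 = 3224
  Σ(formed) = 3928 kJ
ΔH = Σ(broken) − Σ(formed) = 3800 − 3928 = −128 kJ

ΔH ≈ −128 kJ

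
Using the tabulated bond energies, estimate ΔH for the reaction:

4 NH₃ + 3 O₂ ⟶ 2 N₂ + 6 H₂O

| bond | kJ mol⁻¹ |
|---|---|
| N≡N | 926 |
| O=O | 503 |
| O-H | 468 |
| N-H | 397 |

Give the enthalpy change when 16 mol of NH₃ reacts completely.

ΔH = −4780 kJ

Bonds broken (reactants):
  N-H: 12 × 397 = 4764
  O=O: 3 × 503 = 1509
  Σ(broken) = 6273 kJ
Bonds formed (products):
  N≡N: 2 × 926 = 1852
  O-H: 12 × 468 = 5616
  Σ(formed) = 7468 kJ
ΔH = Σ(broken) − Σ(formed) = 6273 − 7468 = −1195 kJ
For 4× the reaction as written: 4 × (−1195) = −4780 kJ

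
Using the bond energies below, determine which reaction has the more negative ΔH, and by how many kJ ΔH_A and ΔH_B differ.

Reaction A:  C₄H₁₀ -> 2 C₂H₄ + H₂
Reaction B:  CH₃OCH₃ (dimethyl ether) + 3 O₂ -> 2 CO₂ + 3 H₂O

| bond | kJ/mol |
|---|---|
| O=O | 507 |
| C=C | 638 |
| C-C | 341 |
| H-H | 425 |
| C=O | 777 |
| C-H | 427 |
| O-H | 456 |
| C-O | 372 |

Reaction A:
  Bonds broken (reactants):
    C-C: 3 × 341 = 1023
    C-H: 10 × 427 = 4270
    Σ(broken) = 5293 kJ
  Bonds formed (products):
    C-H: 8 × 427 = 3416
    C=C: 2 × 638 = 1276
    H-H: 1 × 425 = 425
    Σ(formed) = 5117 kJ
  ΔH_A = 5293 − 5117 = +176 kJ
Reaction B:
  Bonds broken (reactants):
    C-H: 6 × 427 = 2562
    C-O: 2 × 372 = 744
    O=O: 3 × 507 = 1521
    Σ(broken) = 4827 kJ
  Bonds formed (products):
    C=O: 4 × 777 = 3108
    O-H: 6 × 456 = 2736
    Σ(formed) = 5844 kJ
  ΔH_B = 4827 − 5844 = −1017 kJ
ΔH_A − ΔH_B = +1193 kJ, so reaction B has the more negative ΔH; |ΔH_A − ΔH_B| = 1193 kJ.

Reaction B, by 1193 kJ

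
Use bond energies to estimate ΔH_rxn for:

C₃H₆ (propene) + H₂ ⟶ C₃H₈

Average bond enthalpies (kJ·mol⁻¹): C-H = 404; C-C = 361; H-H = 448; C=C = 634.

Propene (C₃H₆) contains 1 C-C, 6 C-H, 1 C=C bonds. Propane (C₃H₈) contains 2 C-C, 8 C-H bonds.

ΔH ≈ −87 kJ

Bonds broken (reactants):
  C-C: 1 × 361 = 361
  C-H: 6 × 404 = 2424
  C=C: 1 × 634 = 634
  H-H: 1 × 448 = 448
  Σ(broken) = 3867 kJ
Bonds formed (products):
  C-C: 2 × 361 = 722
  C-H: 8 × 404 = 3232
  Σ(formed) = 3954 kJ
ΔH = Σ(broken) − Σ(formed) = 3867 − 3954 = −87 kJ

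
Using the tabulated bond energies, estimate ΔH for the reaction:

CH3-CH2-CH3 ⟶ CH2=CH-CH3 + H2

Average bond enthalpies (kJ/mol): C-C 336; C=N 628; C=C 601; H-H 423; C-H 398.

Bonds broken (reactants):
  C-C: 2 × 336 = 672
  C-H: 8 × 398 = 3184
  Σ(broken) = 3856 kJ
Bonds formed (products):
  C-C: 1 × 336 = 336
  C-H: 6 × 398 = 2388
  C=C: 1 × 601 = 601
  H-H: 1 × 423 = 423
  Σ(formed) = 3748 kJ
ΔH = Σ(broken) − Σ(formed) = 3856 − 3748 = +108 kJ

ΔH ≈ +108 kJ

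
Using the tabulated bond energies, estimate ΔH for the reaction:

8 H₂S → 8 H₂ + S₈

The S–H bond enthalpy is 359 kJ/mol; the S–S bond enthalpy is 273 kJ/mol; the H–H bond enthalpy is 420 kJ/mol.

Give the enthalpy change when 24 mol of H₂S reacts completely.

ΔH = +600 kJ

Bonds broken (reactants):
  S–H: 16 × 359 = 5744
  Σ(broken) = 5744 kJ
Bonds formed (products):
  H–H: 8 × 420 = 3360
  S–S: 8 × 273 = 2184
  Σ(formed) = 5544 kJ
ΔH = Σ(broken) − Σ(formed) = 5744 − 5544 = +200 kJ
For 3× the reaction as written: 3 × (+200) = +600 kJ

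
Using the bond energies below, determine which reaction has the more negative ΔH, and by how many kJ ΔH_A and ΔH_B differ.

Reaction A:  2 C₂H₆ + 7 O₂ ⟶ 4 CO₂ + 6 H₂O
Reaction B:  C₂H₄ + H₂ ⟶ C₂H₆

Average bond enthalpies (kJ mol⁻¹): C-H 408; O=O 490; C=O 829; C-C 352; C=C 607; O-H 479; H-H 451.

Reaction A, by 3240 kJ

Reaction A:
  Bonds broken (reactants):
    C-C: 2 × 352 = 704
    C-H: 12 × 408 = 4896
    O=O: 7 × 490 = 3430
    Σ(broken) = 9030 kJ
  Bonds formed (products):
    C=O: 8 × 829 = 6632
    O-H: 12 × 479 = 5748
    Σ(formed) = 12380 kJ
  ΔH_A = 9030 − 12380 = −3350 kJ
Reaction B:
  Bonds broken (reactants):
    C-H: 4 × 408 = 1632
    C=C: 1 × 607 = 607
    H-H: 1 × 451 = 451
    Σ(broken) = 2690 kJ
  Bonds formed (products):
    C-C: 1 × 352 = 352
    C-H: 6 × 408 = 2448
    Σ(formed) = 2800 kJ
  ΔH_B = 2690 − 2800 = −110 kJ
ΔH_A − ΔH_B = −3240 kJ, so reaction A has the more negative ΔH; |ΔH_A − ΔH_B| = 3240 kJ.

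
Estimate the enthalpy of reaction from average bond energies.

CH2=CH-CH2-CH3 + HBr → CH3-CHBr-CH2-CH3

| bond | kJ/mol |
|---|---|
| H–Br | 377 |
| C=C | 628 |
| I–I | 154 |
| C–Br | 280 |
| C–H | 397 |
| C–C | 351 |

Bonds broken (reactants):
  C–C: 2 × 351 = 702
  C–H: 8 × 397 = 3176
  C=C: 1 × 628 = 628
  H–Br: 1 × 377 = 377
  Σ(broken) = 4883 kJ
Bonds formed (products):
  C–Br: 1 × 280 = 280
  C–C: 3 × 351 = 1053
  C–H: 9 × 397 = 3573
  Σ(formed) = 4906 kJ
ΔH = Σ(broken) − Σ(formed) = 4883 − 4906 = −23 kJ

ΔH ≈ −23 kJ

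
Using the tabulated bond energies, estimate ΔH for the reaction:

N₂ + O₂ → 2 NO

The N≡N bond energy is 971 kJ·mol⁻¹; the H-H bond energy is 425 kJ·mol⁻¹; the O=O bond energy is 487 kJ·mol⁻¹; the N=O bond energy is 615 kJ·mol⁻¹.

Bonds broken (reactants):
  N≡N: 1 × 971 = 971
  O=O: 1 × 487 = 487
  Σ(broken) = 1458 kJ
Bonds formed (products):
  N=O: 2 × 615 = 1230
  Σ(formed) = 1230 kJ
ΔH = Σ(broken) − Σ(formed) = 1458 − 1230 = +228 kJ

ΔH ≈ +228 kJ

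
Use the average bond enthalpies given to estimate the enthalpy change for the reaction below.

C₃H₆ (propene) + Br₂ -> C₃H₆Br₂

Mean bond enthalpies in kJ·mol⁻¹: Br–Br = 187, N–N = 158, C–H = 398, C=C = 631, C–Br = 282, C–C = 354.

Bonds broken (reactants):
  Br–Br: 1 × 187 = 187
  C–C: 1 × 354 = 354
  C–H: 6 × 398 = 2388
  C=C: 1 × 631 = 631
  Σ(broken) = 3560 kJ
Bonds formed (products):
  C–Br: 2 × 282 = 564
  C–C: 2 × 354 = 708
  C–H: 6 × 398 = 2388
  Σ(formed) = 3660 kJ
ΔH = Σ(broken) − Σ(formed) = 3560 − 3660 = −100 kJ

ΔH ≈ −100 kJ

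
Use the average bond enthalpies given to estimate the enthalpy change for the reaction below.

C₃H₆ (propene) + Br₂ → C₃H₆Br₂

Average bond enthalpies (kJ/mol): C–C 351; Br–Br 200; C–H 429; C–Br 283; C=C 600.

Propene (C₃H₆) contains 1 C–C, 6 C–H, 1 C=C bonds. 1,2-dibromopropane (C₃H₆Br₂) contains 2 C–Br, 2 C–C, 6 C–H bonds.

Bonds broken (reactants):
  Br–Br: 1 × 200 = 200
  C–C: 1 × 351 = 351
  C–H: 6 × 429 = 2574
  C=C: 1 × 600 = 600
  Σ(broken) = 3725 kJ
Bonds formed (products):
  C–Br: 2 × 283 = 566
  C–C: 2 × 351 = 702
  C–H: 6 × 429 = 2574
  Σ(formed) = 3842 kJ
ΔH = Σ(broken) − Σ(formed) = 3725 − 3842 = −117 kJ

ΔH ≈ −117 kJ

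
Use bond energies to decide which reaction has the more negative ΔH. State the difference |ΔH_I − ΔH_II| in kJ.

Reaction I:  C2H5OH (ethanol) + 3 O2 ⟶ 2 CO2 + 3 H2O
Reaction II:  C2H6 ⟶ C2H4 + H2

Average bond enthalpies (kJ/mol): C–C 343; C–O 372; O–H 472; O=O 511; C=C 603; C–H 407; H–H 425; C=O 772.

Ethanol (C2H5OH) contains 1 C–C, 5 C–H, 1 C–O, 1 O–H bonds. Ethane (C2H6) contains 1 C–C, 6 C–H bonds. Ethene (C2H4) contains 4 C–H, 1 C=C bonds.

Reaction I:
  Bonds broken (reactants):
    C–C: 1 × 343 = 343
    C–H: 5 × 407 = 2035
    C–O: 1 × 372 = 372
    O–H: 1 × 472 = 472
    O=O: 3 × 511 = 1533
    Σ(broken) = 4755 kJ
  Bonds formed (products):
    C=O: 4 × 772 = 3088
    O–H: 6 × 472 = 2832
    Σ(formed) = 5920 kJ
  ΔH_I = 4755 − 5920 = −1165 kJ
Reaction II:
  Bonds broken (reactants):
    C–C: 1 × 343 = 343
    C–H: 6 × 407 = 2442
    Σ(broken) = 2785 kJ
  Bonds formed (products):
    C–H: 4 × 407 = 1628
    C=C: 1 × 603 = 603
    H–H: 1 × 425 = 425
    Σ(formed) = 2656 kJ
  ΔH_II = 2785 − 2656 = +129 kJ
ΔH_I − ΔH_II = −1294 kJ, so reaction I has the more negative ΔH; |ΔH_I − ΔH_II| = 1294 kJ.

Reaction I, by 1294 kJ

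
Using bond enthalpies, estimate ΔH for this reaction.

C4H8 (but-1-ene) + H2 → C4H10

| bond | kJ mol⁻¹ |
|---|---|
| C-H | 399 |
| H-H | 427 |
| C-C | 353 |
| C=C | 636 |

Bonds broken (reactants):
  C-C: 2 × 353 = 706
  C-H: 8 × 399 = 3192
  C=C: 1 × 636 = 636
  H-H: 1 × 427 = 427
  Σ(broken) = 4961 kJ
Bonds formed (products):
  C-C: 3 × 353 = 1059
  C-H: 10 × 399 = 3990
  Σ(formed) = 5049 kJ
ΔH = Σ(broken) − Σ(formed) = 4961 − 5049 = −88 kJ

ΔH ≈ −88 kJ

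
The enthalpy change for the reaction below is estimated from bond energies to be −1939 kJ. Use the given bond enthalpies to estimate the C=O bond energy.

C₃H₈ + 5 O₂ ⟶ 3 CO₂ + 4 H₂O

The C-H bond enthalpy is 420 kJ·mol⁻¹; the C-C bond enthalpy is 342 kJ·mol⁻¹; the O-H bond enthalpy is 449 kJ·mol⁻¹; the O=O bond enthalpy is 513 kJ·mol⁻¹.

D(C=O) ≈ 826 kJ/mol

Let D be the C=O bond energy.
Σ(broken) = 2×342 + 8×420 + 5×513 = 6609
Σ(formed) = 6×D + 8×449 = 3592 + 6D
ΔH = Σ(broken) − Σ(formed) = (6609) − (3592 + 6D) = +3017 − 6D
Setting this equal to −1939 kJ gives 6D = 4956, so D = 826 kJ/mol.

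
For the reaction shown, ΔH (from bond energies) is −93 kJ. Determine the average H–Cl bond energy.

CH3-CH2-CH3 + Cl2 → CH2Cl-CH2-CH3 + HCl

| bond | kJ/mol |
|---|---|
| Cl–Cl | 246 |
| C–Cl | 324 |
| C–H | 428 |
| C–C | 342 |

Let D be the H–Cl bond energy.
Σ(broken) = 2×342 + 8×428 + 1×246 = 4354
Σ(formed) = 2×342 + 1×324 + 7×428 + 1×D = 4004 + D
ΔH = Σ(broken) − Σ(formed) = (4354) − (4004 + D) = +350 − D
Setting this equal to −93 kJ gives D = 443 kJ/mol.

D(H–Cl) ≈ 443 kJ/mol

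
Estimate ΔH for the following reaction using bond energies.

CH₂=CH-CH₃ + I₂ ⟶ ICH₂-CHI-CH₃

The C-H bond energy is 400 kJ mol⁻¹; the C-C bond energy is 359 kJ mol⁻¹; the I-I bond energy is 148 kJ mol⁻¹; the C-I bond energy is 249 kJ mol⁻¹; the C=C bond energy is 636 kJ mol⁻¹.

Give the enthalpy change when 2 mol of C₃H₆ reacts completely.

ΔH = −146 kJ

Bonds broken (reactants):
  C-C: 1 × 359 = 359
  C-H: 6 × 400 = 2400
  C=C: 1 × 636 = 636
  I-I: 1 × 148 = 148
  Σ(broken) = 3543 kJ
Bonds formed (products):
  C-C: 2 × 359 = 718
  C-H: 6 × 400 = 2400
  C-I: 2 × 249 = 498
  Σ(formed) = 3616 kJ
ΔH = Σ(broken) − Σ(formed) = 3543 − 3616 = −73 kJ
For 2× the reaction as written: 2 × (−73) = −146 kJ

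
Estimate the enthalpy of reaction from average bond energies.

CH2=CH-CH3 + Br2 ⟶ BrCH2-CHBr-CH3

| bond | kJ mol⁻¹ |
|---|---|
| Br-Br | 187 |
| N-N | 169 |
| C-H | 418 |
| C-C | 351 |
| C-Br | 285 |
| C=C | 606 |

ΔH ≈ −128 kJ

Bonds broken (reactants):
  Br-Br: 1 × 187 = 187
  C-C: 1 × 351 = 351
  C-H: 6 × 418 = 2508
  C=C: 1 × 606 = 606
  Σ(broken) = 3652 kJ
Bonds formed (products):
  C-Br: 2 × 285 = 570
  C-C: 2 × 351 = 702
  C-H: 6 × 418 = 2508
  Σ(formed) = 3780 kJ
ΔH = Σ(broken) − Σ(formed) = 3652 − 3780 = −128 kJ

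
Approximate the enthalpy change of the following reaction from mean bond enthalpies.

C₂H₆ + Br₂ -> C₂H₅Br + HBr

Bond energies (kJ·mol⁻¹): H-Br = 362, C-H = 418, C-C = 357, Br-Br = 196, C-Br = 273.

ΔH ≈ −21 kJ

Bonds broken (reactants):
  Br-Br: 1 × 196 = 196
  C-C: 1 × 357 = 357
  C-H: 6 × 418 = 2508
  Σ(broken) = 3061 kJ
Bonds formed (products):
  C-Br: 1 × 273 = 273
  C-C: 1 × 357 = 357
  C-H: 5 × 418 = 2090
  H-Br: 1 × 362 = 362
  Σ(formed) = 3082 kJ
ΔH = Σ(broken) − Σ(formed) = 3061 − 3082 = −21 kJ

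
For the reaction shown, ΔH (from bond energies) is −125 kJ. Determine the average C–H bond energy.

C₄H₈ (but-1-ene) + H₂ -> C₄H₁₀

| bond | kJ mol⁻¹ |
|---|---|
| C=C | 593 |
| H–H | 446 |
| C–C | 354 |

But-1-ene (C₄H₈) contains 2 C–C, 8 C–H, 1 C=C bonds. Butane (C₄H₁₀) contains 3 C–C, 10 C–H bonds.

D(C–H) ≈ 405 kJ/mol

Let D be the C–H bond energy.
Σ(broken) = 2×354 + 8×D + 1×593 + 1×446 = 1747 + 8D
Σ(formed) = 3×354 + 10×D = 1062 + 10D
ΔH = Σ(broken) − Σ(formed) = (1747 + 8D) − (1062 + 10D) = +685 − 2D
Setting this equal to −125 kJ gives 2D = 810, so D = 405 kJ/mol.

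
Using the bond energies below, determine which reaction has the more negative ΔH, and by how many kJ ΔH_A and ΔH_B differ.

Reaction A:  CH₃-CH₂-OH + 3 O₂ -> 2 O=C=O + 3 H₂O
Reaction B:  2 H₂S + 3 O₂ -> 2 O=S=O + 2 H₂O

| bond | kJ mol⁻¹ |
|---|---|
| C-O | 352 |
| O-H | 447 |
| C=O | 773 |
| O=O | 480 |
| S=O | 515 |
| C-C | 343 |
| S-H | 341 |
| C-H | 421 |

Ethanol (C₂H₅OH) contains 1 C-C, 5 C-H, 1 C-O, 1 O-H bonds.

Reaction A, by 43 kJ

Reaction A:
  Bonds broken (reactants):
    C-C: 1 × 343 = 343
    C-H: 5 × 421 = 2105
    C-O: 1 × 352 = 352
    O-H: 1 × 447 = 447
    O=O: 3 × 480 = 1440
    Σ(broken) = 4687 kJ
  Bonds formed (products):
    C=O: 4 × 773 = 3092
    O-H: 6 × 447 = 2682
    Σ(formed) = 5774 kJ
  ΔH_A = 4687 − 5774 = −1087 kJ
Reaction B:
  Bonds broken (reactants):
    O=O: 3 × 480 = 1440
    S-H: 4 × 341 = 1364
    Σ(broken) = 2804 kJ
  Bonds formed (products):
    O-H: 4 × 447 = 1788
    S=O: 4 × 515 = 2060
    Σ(formed) = 3848 kJ
  ΔH_B = 2804 − 3848 = −1044 kJ
ΔH_A − ΔH_B = −43 kJ, so reaction A has the more negative ΔH; |ΔH_A − ΔH_B| = 43 kJ.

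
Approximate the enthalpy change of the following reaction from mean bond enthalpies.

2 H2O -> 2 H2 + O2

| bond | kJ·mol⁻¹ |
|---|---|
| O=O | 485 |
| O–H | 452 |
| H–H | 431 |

ΔH ≈ +461 kJ

Bonds broken (reactants):
  O–H: 4 × 452 = 1808
  Σ(broken) = 1808 kJ
Bonds formed (products):
  H–H: 2 × 431 = 862
  O=O: 1 × 485 = 485
  Σ(formed) = 1347 kJ
ΔH = Σ(broken) − Σ(formed) = 1808 − 1347 = +461 kJ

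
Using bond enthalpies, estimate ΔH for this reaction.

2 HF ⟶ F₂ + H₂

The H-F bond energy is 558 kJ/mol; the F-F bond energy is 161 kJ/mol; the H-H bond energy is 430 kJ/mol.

ΔH ≈ +525 kJ

Bonds broken (reactants):
  H-F: 2 × 558 = 1116
  Σ(broken) = 1116 kJ
Bonds formed (products):
  F-F: 1 × 161 = 161
  H-H: 1 × 430 = 430
  Σ(formed) = 591 kJ
ΔH = Σ(broken) − Σ(formed) = 1116 − 591 = +525 kJ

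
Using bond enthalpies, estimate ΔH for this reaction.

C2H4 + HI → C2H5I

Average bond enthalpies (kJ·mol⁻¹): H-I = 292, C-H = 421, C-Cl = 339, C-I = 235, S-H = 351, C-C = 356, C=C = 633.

Bonds broken (reactants):
  C-H: 4 × 421 = 1684
  C=C: 1 × 633 = 633
  H-I: 1 × 292 = 292
  Σ(broken) = 2609 kJ
Bonds formed (products):
  C-C: 1 × 356 = 356
  C-H: 5 × 421 = 2105
  C-I: 1 × 235 = 235
  Σ(formed) = 2696 kJ
ΔH = Σ(broken) − Σ(formed) = 2609 − 2696 = −87 kJ

ΔH ≈ −87 kJ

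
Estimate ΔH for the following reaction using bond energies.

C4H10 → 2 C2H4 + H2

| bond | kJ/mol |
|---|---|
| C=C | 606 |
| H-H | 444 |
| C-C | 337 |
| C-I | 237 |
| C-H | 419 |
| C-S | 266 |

ΔH ≈ +193 kJ

Bonds broken (reactants):
  C-C: 3 × 337 = 1011
  C-H: 10 × 419 = 4190
  Σ(broken) = 5201 kJ
Bonds formed (products):
  C-H: 8 × 419 = 3352
  C=C: 2 × 606 = 1212
  H-H: 1 × 444 = 444
  Σ(formed) = 5008 kJ
ΔH = Σ(broken) − Σ(formed) = 5201 − 5008 = +193 kJ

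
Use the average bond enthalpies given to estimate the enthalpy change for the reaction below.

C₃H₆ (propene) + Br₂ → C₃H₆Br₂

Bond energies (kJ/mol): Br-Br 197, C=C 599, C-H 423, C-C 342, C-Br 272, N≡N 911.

Bonds broken (reactants):
  Br-Br: 1 × 197 = 197
  C-C: 1 × 342 = 342
  C-H: 6 × 423 = 2538
  C=C: 1 × 599 = 599
  Σ(broken) = 3676 kJ
Bonds formed (products):
  C-Br: 2 × 272 = 544
  C-C: 2 × 342 = 684
  C-H: 6 × 423 = 2538
  Σ(formed) = 3766 kJ
ΔH = Σ(broken) − Σ(formed) = 3676 − 3766 = −90 kJ

ΔH ≈ −90 kJ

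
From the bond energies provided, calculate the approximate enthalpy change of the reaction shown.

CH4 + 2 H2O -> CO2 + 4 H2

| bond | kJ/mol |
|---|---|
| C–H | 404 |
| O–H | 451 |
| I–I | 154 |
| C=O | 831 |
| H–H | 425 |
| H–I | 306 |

ΔH ≈ +58 kJ

Bonds broken (reactants):
  C–H: 4 × 404 = 1616
  O–H: 4 × 451 = 1804
  Σ(broken) = 3420 kJ
Bonds formed (products):
  C=O: 2 × 831 = 1662
  H–H: 4 × 425 = 1700
  Σ(formed) = 3362 kJ
ΔH = Σ(broken) − Σ(formed) = 3420 − 3362 = +58 kJ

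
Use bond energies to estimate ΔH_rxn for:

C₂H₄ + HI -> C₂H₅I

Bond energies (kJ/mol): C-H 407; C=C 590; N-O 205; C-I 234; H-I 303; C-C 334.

Bonds broken (reactants):
  C-H: 4 × 407 = 1628
  C=C: 1 × 590 = 590
  H-I: 1 × 303 = 303
  Σ(broken) = 2521 kJ
Bonds formed (products):
  C-C: 1 × 334 = 334
  C-H: 5 × 407 = 2035
  C-I: 1 × 234 = 234
  Σ(formed) = 2603 kJ
ΔH = Σ(broken) − Σ(formed) = 2521 − 2603 = −82 kJ

ΔH ≈ −82 kJ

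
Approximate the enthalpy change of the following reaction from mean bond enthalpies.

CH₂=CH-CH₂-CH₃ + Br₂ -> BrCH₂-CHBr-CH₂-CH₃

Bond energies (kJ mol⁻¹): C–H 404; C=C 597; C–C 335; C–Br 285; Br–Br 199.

ΔH ≈ −109 kJ

Bonds broken (reactants):
  Br–Br: 1 × 199 = 199
  C–C: 2 × 335 = 670
  C–H: 8 × 404 = 3232
  C=C: 1 × 597 = 597
  Σ(broken) = 4698 kJ
Bonds formed (products):
  C–Br: 2 × 285 = 570
  C–C: 3 × 335 = 1005
  C–H: 8 × 404 = 3232
  Σ(formed) = 4807 kJ
ΔH = Σ(broken) − Σ(formed) = 4698 − 4807 = −109 kJ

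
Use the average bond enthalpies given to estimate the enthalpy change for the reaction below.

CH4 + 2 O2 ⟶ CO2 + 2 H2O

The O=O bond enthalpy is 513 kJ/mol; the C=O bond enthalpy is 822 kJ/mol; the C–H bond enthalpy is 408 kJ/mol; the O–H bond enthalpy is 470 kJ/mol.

ΔH ≈ −866 kJ

Bonds broken (reactants):
  C–H: 4 × 408 = 1632
  O=O: 2 × 513 = 1026
  Σ(broken) = 2658 kJ
Bonds formed (products):
  C=O: 2 × 822 = 1644
  O–H: 4 × 470 = 1880
  Σ(formed) = 3524 kJ
ΔH = Σ(broken) − Σ(formed) = 2658 − 3524 = −866 kJ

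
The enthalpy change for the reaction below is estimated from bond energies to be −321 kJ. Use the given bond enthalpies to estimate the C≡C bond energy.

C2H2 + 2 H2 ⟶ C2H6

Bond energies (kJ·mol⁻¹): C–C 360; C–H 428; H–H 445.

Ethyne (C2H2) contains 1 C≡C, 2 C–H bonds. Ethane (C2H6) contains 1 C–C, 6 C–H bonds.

D(C≡C) ≈ 861 kJ/mol

Let D be the C≡C bond energy.
Σ(broken) = 1×D + 2×428 + 2×445 = 1746 + D
Σ(formed) = 1×360 + 6×428 = 2928
ΔH = Σ(broken) − Σ(formed) = (1746 + D) − (2928) = −1182 + D
Setting this equal to −321 kJ gives D = 861 kJ/mol.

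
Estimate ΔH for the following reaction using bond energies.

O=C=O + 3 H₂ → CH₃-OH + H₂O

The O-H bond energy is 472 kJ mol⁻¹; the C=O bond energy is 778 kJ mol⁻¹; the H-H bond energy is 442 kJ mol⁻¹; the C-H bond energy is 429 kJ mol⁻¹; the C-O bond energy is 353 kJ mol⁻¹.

Bonds broken (reactants):
  C=O: 2 × 778 = 1556
  H-H: 3 × 442 = 1326
  Σ(broken) = 2882 kJ
Bonds formed (products):
  C-H: 3 × 429 = 1287
  C-O: 1 × 353 = 353
  O-H: 3 × 472 = 1416
  Σ(formed) = 3056 kJ
ΔH = Σ(broken) − Σ(formed) = 2882 − 3056 = −174 kJ

ΔH ≈ −174 kJ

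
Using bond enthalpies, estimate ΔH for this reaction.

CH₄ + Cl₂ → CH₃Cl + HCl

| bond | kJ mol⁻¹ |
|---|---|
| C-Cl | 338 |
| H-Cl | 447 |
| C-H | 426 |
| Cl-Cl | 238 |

Bonds broken (reactants):
  C-H: 4 × 426 = 1704
  Cl-Cl: 1 × 238 = 238
  Σ(broken) = 1942 kJ
Bonds formed (products):
  C-Cl: 1 × 338 = 338
  C-H: 3 × 426 = 1278
  H-Cl: 1 × 447 = 447
  Σ(formed) = 2063 kJ
ΔH = Σ(broken) − Σ(formed) = 1942 − 2063 = −121 kJ

ΔH ≈ −121 kJ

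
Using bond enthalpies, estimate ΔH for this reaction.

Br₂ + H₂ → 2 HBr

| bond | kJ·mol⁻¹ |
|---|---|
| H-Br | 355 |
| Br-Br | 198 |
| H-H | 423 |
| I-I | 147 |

ΔH ≈ −89 kJ

Bonds broken (reactants):
  Br-Br: 1 × 198 = 198
  H-H: 1 × 423 = 423
  Σ(broken) = 621 kJ
Bonds formed (products):
  H-Br: 2 × 355 = 710
  Σ(formed) = 710 kJ
ΔH = Σ(broken) − Σ(formed) = 621 − 710 = −89 kJ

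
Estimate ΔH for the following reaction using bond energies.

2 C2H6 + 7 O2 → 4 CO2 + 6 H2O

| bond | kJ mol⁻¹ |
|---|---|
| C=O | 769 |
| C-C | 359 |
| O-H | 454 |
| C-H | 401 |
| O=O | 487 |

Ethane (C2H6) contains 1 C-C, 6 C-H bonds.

Bonds broken (reactants):
  C-C: 2 × 359 = 718
  C-H: 12 × 401 = 4812
  O=O: 7 × 487 = 3409
  Σ(broken) = 8939 kJ
Bonds formed (products):
  C=O: 8 × 769 = 6152
  O-H: 12 × 454 = 5448
  Σ(formed) = 11600 kJ
ΔH = Σ(broken) − Σ(formed) = 8939 − 11600 = −2661 kJ

ΔH ≈ −2661 kJ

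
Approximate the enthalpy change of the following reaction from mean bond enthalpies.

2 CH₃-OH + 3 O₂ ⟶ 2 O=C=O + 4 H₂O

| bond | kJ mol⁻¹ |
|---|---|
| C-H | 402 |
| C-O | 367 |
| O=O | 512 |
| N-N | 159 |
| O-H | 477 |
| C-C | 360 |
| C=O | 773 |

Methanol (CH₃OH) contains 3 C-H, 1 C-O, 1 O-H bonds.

Bonds broken (reactants):
  C-H: 6 × 402 = 2412
  C-O: 2 × 367 = 734
  O-H: 2 × 477 = 954
  O=O: 3 × 512 = 1536
  Σ(broken) = 5636 kJ
Bonds formed (products):
  C=O: 4 × 773 = 3092
  O-H: 8 × 477 = 3816
  Σ(formed) = 6908 kJ
ΔH = Σ(broken) − Σ(formed) = 5636 − 6908 = −1272 kJ

ΔH ≈ −1272 kJ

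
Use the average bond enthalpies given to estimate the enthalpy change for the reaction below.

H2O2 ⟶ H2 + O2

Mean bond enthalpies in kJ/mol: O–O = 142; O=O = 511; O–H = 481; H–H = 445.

Bonds broken (reactants):
  O–H: 2 × 481 = 962
  O–O: 1 × 142 = 142
  Σ(broken) = 1104 kJ
Bonds formed (products):
  H–H: 1 × 445 = 445
  O=O: 1 × 511 = 511
  Σ(formed) = 956 kJ
ΔH = Σ(broken) − Σ(formed) = 1104 − 956 = +148 kJ

ΔH ≈ +148 kJ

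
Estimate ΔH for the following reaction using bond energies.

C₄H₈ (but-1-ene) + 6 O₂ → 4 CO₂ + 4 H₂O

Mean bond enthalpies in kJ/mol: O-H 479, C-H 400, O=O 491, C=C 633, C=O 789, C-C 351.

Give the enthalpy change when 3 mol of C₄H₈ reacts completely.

ΔH = −7989 kJ

Bonds broken (reactants):
  C-C: 2 × 351 = 702
  C-H: 8 × 400 = 3200
  C=C: 1 × 633 = 633
  O=O: 6 × 491 = 2946
  Σ(broken) = 7481 kJ
Bonds formed (products):
  C=O: 8 × 789 = 6312
  O-H: 8 × 479 = 3832
  Σ(formed) = 10144 kJ
ΔH = Σ(broken) − Σ(formed) = 7481 − 10144 = −2663 kJ
For 3× the reaction as written: 3 × (−2663) = −7989 kJ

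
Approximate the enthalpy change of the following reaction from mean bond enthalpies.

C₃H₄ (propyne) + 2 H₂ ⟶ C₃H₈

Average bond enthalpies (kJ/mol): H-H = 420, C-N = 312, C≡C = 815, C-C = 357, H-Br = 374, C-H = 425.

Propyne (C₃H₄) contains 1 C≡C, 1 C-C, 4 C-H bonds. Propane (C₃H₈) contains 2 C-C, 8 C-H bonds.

Bonds broken (reactants):
  C≡C: 1 × 815 = 815
  C-C: 1 × 357 = 357
  C-H: 4 × 425 = 1700
  H-H: 2 × 420 = 840
  Σ(broken) = 3712 kJ
Bonds formed (products):
  C-C: 2 × 357 = 714
  C-H: 8 × 425 = 3400
  Σ(formed) = 4114 kJ
ΔH = Σ(broken) − Σ(formed) = 3712 − 4114 = −402 kJ

ΔH ≈ −402 kJ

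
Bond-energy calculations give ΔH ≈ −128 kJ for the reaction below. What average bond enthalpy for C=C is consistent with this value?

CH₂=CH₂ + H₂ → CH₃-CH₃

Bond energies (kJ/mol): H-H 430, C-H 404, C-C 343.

D(C=C) ≈ 593 kJ/mol

Let D be the C=C bond energy.
Σ(broken) = 4×404 + 1×D + 1×430 = 2046 + D
Σ(formed) = 1×343 + 6×404 = 2767
ΔH = Σ(broken) − Σ(formed) = (2046 + D) − (2767) = −721 + D
Setting this equal to −128 kJ gives D = 593 kJ/mol.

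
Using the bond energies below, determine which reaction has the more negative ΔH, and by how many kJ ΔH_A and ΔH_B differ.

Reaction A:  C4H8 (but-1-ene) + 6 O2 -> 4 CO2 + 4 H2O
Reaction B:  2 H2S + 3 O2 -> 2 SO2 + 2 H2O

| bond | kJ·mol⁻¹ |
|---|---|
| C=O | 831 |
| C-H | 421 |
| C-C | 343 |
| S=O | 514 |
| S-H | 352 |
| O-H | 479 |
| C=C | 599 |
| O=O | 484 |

Reaction A:
  Bonds broken (reactants):
    C-C: 2 × 343 = 686
    C-H: 8 × 421 = 3368
    C=C: 1 × 599 = 599
    O=O: 6 × 484 = 2904
    Σ(broken) = 7557 kJ
  Bonds formed (products):
    C=O: 8 × 831 = 6648
    O-H: 8 × 479 = 3832
    Σ(formed) = 10480 kJ
  ΔH_A = 7557 − 10480 = −2923 kJ
Reaction B:
  Bonds broken (reactants):
    O=O: 3 × 484 = 1452
    S-H: 4 × 352 = 1408
    Σ(broken) = 2860 kJ
  Bonds formed (products):
    O-H: 4 × 479 = 1916
    S=O: 4 × 514 = 2056
    Σ(formed) = 3972 kJ
  ΔH_B = 2860 − 3972 = −1112 kJ
ΔH_A − ΔH_B = −1811 kJ, so reaction A has the more negative ΔH; |ΔH_A − ΔH_B| = 1811 kJ.

Reaction A, by 1811 kJ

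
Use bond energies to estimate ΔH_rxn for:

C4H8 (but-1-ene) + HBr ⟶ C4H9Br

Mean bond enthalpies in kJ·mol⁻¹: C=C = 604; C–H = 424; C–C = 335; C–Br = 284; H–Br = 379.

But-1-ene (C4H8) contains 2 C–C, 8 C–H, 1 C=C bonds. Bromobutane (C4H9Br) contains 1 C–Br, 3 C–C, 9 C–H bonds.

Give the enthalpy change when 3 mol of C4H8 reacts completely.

Bonds broken (reactants):
  C–C: 2 × 335 = 670
  C–H: 8 × 424 = 3392
  C=C: 1 × 604 = 604
  H–Br: 1 × 379 = 379
  Σ(broken) = 5045 kJ
Bonds formed (products):
  C–Br: 1 × 284 = 284
  C–C: 3 × 335 = 1005
  C–H: 9 × 424 = 3816
  Σ(formed) = 5105 kJ
ΔH = Σ(broken) − Σ(formed) = 5045 − 5105 = −60 kJ
For 3× the reaction as written: 3 × (−60) = −180 kJ

ΔH = −180 kJ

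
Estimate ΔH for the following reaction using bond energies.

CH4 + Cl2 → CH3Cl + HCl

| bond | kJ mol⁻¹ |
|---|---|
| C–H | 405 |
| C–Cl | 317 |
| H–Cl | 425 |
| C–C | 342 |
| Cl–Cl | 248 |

ΔH ≈ −89 kJ

Bonds broken (reactants):
  C–H: 4 × 405 = 1620
  Cl–Cl: 1 × 248 = 248
  Σ(broken) = 1868 kJ
Bonds formed (products):
  C–Cl: 1 × 317 = 317
  C–H: 3 × 405 = 1215
  H–Cl: 1 × 425 = 425
  Σ(formed) = 1957 kJ
ΔH = Σ(broken) − Σ(formed) = 1868 − 1957 = −89 kJ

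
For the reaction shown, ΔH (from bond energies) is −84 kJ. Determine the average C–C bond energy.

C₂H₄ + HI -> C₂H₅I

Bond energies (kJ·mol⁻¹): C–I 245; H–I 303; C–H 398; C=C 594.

D(C–C) ≈ 338 kJ/mol

Let D be the C–C bond energy.
Σ(broken) = 4×398 + 1×594 + 1×303 = 2489
Σ(formed) = 1×D + 5×398 + 1×245 = 2235 + D
ΔH = Σ(broken) − Σ(formed) = (2489) − (2235 + D) = +254 − D
Setting this equal to −84 kJ gives D = 338 kJ/mol.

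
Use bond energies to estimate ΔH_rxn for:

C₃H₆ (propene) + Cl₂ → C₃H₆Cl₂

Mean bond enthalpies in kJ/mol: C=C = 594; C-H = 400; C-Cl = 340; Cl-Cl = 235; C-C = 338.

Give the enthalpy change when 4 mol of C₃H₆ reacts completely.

Bonds broken (reactants):
  C-C: 1 × 338 = 338
  C-H: 6 × 400 = 2400
  C=C: 1 × 594 = 594
  Cl-Cl: 1 × 235 = 235
  Σ(broken) = 3567 kJ
Bonds formed (products):
  C-C: 2 × 338 = 676
  C-Cl: 2 × 340 = 680
  C-H: 6 × 400 = 2400
  Σ(formed) = 3756 kJ
ΔH = Σ(broken) − Σ(formed) = 3567 − 3756 = −189 kJ
For 4× the reaction as written: 4 × (−189) = −756 kJ

ΔH = −756 kJ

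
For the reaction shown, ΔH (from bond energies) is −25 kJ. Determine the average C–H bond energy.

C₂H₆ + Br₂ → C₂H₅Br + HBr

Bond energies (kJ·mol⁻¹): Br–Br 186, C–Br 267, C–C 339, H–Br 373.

Let D be the C–H bond energy.
Σ(broken) = 1×186 + 1×339 + 6×D = 525 + 6D
Σ(formed) = 1×267 + 1×339 + 5×D + 1×373 = 979 + 5D
ΔH = Σ(broken) − Σ(formed) = (525 + 6D) − (979 + 5D) = −454 + D
Setting this equal to −25 kJ gives D = 429 kJ/mol.

D(C–H) ≈ 429 kJ/mol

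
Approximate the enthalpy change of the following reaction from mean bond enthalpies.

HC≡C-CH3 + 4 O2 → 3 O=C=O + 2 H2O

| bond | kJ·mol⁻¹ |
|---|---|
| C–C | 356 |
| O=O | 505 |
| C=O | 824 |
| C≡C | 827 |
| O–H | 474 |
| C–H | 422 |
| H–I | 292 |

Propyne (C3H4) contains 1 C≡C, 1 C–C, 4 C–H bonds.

ΔH ≈ −1949 kJ

Bonds broken (reactants):
  C≡C: 1 × 827 = 827
  C–C: 1 × 356 = 356
  C–H: 4 × 422 = 1688
  O=O: 4 × 505 = 2020
  Σ(broken) = 4891 kJ
Bonds formed (products):
  C=O: 6 × 824 = 4944
  O–H: 4 × 474 = 1896
  Σ(formed) = 6840 kJ
ΔH = Σ(broken) − Σ(formed) = 4891 − 6840 = −1949 kJ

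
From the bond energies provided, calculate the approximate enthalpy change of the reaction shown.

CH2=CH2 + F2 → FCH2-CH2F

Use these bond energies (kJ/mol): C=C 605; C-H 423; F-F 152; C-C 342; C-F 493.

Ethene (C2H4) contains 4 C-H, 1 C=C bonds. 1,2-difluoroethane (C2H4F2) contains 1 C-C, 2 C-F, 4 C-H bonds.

Bonds broken (reactants):
  C-H: 4 × 423 = 1692
  C=C: 1 × 605 = 605
  F-F: 1 × 152 = 152
  Σ(broken) = 2449 kJ
Bonds formed (products):
  C-C: 1 × 342 = 342
  C-F: 2 × 493 = 986
  C-H: 4 × 423 = 1692
  Σ(formed) = 3020 kJ
ΔH = Σ(broken) − Σ(formed) = 2449 − 3020 = −571 kJ

ΔH ≈ −571 kJ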